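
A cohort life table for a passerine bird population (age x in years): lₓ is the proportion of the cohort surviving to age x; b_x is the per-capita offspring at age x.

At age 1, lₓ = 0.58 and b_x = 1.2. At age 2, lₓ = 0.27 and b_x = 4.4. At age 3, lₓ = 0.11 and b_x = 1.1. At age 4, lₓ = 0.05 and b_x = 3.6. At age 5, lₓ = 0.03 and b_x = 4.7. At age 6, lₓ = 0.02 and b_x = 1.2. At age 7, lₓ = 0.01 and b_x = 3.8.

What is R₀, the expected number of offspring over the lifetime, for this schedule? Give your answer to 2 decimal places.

2.39

R₀ = Σ lₓ b_x:
  age 1: 0.58 × 1.2 = 0.6960
  age 2: 0.27 × 4.4 = 1.1880
  age 3: 0.11 × 1.1 = 0.1210
  age 4: 0.05 × 3.6 = 0.1800
  age 5: 0.03 × 4.7 = 0.1410
  age 6: 0.02 × 1.2 = 0.0240
  age 7: 0.01 × 3.8 = 0.0380
R₀ = 0.6960 + 1.1880 + 0.1210 + 0.1800 + 0.1410 + 0.0240 + 0.0380 = 2.3880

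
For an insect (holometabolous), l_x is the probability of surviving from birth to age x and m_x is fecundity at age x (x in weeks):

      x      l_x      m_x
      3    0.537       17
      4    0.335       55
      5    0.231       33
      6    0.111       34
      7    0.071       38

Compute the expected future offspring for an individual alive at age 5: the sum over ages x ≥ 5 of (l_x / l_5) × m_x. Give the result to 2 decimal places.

l_5 = 0.231. Conditional survival from age 5 to x is l_x / l_5.
  x=5: (0.231/0.231) × 33 = 33.0000
  x=6: (0.111/0.231) × 34 = 16.3377
  x=7: (0.071/0.231) × 38 = 11.6797
Sum = 33.0000 + 16.3377 + 11.6797 = 61.0173

61.02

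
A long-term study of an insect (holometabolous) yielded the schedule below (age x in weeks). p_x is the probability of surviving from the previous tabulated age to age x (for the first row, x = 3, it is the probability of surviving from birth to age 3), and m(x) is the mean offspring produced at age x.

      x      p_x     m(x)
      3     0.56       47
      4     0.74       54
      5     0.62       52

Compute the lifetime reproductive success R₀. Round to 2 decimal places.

Survivorship from birth: l_x = p_3·p_4·…·p_x.
  l_3 = 0.56000
  l_4 = 0.41440
  l_5 = 0.25693
R₀ = Σ l_x m(x):
  age 3: 0.56000 × 47 = 26.3200
  age 4: 0.41440 × 54 = 22.3776
  age 5: 0.25693 × 52 = 13.3604
R₀ = 26.3200 + 22.3776 + 13.3604 = 62.0580

62.06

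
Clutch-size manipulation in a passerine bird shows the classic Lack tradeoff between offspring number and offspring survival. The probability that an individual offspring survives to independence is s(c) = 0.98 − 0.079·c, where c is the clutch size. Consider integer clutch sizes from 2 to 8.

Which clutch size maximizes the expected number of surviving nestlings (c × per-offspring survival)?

Expected surviving nestlings = c × s(c):
  c=2: 2 × 0.822 = 1.644
  c=3: 3 × 0.743 = 2.229
  c=4: 4 × 0.664 = 2.656
  c=5: 5 × 0.585 = 2.925
  c=6: 6 × 0.506 = 3.036
  c=7: 7 × 0.427 = 2.989
  c=8: 8 × 0.348 = 2.784
Maximum at c = 6 (3.036 surviving nestlings).

6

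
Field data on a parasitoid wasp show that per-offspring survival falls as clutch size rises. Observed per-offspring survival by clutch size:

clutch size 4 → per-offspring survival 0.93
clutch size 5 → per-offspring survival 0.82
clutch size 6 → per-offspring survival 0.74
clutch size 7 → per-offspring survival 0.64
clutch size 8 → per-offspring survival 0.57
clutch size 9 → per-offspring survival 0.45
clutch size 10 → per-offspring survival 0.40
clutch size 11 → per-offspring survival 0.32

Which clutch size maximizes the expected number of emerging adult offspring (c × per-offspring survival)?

8

Expected emerging adult offspring = c × s(c):
  c=4: 4 × 0.93 = 3.720
  c=5: 5 × 0.82 = 4.100
  c=6: 6 × 0.74 = 4.440
  c=7: 7 × 0.64 = 4.480
  c=8: 8 × 0.57 = 4.560
  c=9: 9 × 0.45 = 4.050
  c=10: 10 × 0.40 = 4.000
  c=11: 11 × 0.32 = 3.520
Maximum at c = 8 (4.560 emerging adult offspring).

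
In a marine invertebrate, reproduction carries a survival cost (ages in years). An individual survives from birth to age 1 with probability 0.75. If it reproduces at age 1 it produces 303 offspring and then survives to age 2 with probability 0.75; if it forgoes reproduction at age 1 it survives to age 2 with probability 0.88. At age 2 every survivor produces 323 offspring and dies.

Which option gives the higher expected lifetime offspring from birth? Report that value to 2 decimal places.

breed at age 1: R₀ = 0.75 × (303 + 0.75 × 323) = 0.75 × 545.2500 = 408.9375
delay to age 2: R₀ = 0.75 × (0.88 × 323) = 0.75 × 284.2400 = 213.1800
Higher: breed at age 1 (408.9375).

408.94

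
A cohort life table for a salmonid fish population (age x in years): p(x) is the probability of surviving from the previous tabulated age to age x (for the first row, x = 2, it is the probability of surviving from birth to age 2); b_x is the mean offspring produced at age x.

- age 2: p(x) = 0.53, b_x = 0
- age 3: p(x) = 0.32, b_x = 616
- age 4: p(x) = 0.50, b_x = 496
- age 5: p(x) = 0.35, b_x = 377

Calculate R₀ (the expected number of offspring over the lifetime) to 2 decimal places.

Survivorship from birth: l_x = p_2·p_3·…·p_x.
  l_2 = 0.53000
  l_3 = 0.16960
  l_4 = 0.08480
  l_5 = 0.02968
R₀ = Σ l_x b_x:
  age 2: 0.53000 × 0 = 0.0000
  age 3: 0.16960 × 616 = 104.4736
  age 4: 0.08480 × 496 = 42.0608
  age 5: 0.02968 × 377 = 11.1894
R₀ = 0.0000 + 104.4736 + 42.0608 + 11.1894 = 157.7238

157.72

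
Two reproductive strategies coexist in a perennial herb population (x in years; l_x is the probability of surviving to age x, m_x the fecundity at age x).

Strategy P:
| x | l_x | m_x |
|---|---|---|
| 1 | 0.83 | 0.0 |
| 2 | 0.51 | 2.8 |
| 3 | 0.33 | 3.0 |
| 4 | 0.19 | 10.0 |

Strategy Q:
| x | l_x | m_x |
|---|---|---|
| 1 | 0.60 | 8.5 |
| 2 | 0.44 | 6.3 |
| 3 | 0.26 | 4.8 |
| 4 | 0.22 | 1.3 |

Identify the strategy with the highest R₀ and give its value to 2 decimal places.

9.41

Strategy P: R₀ = 0.83×0.0 + 0.51×2.8 + 0.33×3.0 + 0.19×10.0 = 4.3180
Strategy Q: R₀ = 0.60×8.5 + 0.44×6.3 + 0.26×4.8 + 0.22×1.3 = 9.4060
Highest R₀: strategy Q with 9.4060.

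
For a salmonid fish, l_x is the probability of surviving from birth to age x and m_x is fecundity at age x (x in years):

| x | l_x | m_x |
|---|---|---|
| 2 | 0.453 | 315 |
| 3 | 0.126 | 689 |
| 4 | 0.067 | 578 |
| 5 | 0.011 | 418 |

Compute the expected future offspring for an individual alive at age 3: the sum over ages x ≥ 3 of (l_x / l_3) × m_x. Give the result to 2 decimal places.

1032.84

l_3 = 0.126. Conditional survival from age 3 to x is l_x / l_3.
  x=3: (0.126/0.126) × 689 = 689.0000
  x=4: (0.067/0.126) × 578 = 307.3492
  x=5: (0.011/0.126) × 418 = 36.4921
Sum = 689.0000 + 307.3492 + 36.4921 = 1032.8413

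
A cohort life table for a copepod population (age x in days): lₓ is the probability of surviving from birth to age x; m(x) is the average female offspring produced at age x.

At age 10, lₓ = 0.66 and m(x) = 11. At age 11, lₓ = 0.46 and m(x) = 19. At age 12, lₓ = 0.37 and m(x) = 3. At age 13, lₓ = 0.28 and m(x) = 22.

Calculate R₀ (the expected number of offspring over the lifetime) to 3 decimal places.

23.270

R₀ = Σ lₓ m(x):
  age 10: 0.66 × 11 = 7.2600
  age 11: 0.46 × 19 = 8.7400
  age 12: 0.37 × 3 = 1.1100
  age 13: 0.28 × 22 = 6.1600
R₀ = 7.2600 + 8.7400 + 1.1100 + 6.1600 = 23.2700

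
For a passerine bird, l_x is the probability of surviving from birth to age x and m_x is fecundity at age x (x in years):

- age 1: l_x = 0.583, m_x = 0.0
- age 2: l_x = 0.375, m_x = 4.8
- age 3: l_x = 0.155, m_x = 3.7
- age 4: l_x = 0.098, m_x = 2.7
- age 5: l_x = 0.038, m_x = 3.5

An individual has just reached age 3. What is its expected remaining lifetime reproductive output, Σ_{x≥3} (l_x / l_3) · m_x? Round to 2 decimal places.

l_3 = 0.155. Conditional survival from age 3 to x is l_x / l_3.
  x=3: (0.155/0.155) × 3.7 = 3.7000
  x=4: (0.098/0.155) × 2.7 = 1.7071
  x=5: (0.038/0.155) × 3.5 = 0.8581
Sum = 3.7000 + 1.7071 + 0.8581 = 6.2652

6.27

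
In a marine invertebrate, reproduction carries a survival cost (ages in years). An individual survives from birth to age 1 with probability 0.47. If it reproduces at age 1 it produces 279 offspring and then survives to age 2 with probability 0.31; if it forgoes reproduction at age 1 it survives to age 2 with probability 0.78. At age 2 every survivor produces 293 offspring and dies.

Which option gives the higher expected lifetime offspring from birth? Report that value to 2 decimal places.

173.82

breed at age 1: R₀ = 0.47 × (279 + 0.31 × 293) = 0.47 × 369.8300 = 173.8201
delay to age 2: R₀ = 0.47 × (0.78 × 293) = 0.47 × 228.5400 = 107.4138
Higher: breed at age 1 (173.8201).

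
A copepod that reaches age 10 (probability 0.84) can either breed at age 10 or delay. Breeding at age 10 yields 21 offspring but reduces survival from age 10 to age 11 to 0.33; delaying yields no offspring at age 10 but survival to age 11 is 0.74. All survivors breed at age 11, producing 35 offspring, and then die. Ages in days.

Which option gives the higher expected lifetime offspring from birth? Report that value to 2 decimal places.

27.34

breed at age 10: R₀ = 0.84 × (21 + 0.33 × 35) = 0.84 × 32.5500 = 27.3420
delay to age 11: R₀ = 0.84 × (0.74 × 35) = 0.84 × 25.9000 = 21.7560
Higher: breed at age 10 (27.3420).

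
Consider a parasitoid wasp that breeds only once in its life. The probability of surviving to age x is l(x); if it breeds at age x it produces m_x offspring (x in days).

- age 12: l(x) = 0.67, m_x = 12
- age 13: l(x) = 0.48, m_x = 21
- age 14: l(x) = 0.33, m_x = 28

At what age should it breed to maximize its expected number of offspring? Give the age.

Expected offspring if breeding at age x = l(x) × m_x:
  age 12: 0.67 × 12 = 8.040
  age 13: 0.48 × 21 = 10.080
  age 14: 0.33 × 28 = 9.240
Maximum at age 13 (10.080).

13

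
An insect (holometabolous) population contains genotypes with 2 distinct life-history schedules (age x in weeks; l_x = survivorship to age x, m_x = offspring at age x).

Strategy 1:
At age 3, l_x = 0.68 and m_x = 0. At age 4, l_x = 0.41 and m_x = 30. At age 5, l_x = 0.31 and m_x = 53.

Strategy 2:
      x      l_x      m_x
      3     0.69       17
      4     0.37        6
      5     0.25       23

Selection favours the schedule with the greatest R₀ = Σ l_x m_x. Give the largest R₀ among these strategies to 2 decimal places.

Strategy 1: R₀ = 0.68×0 + 0.41×30 + 0.31×53 = 28.7300
Strategy 2: R₀ = 0.69×17 + 0.37×6 + 0.25×23 = 19.7000
Highest R₀: strategy 1 with 28.7300.

28.73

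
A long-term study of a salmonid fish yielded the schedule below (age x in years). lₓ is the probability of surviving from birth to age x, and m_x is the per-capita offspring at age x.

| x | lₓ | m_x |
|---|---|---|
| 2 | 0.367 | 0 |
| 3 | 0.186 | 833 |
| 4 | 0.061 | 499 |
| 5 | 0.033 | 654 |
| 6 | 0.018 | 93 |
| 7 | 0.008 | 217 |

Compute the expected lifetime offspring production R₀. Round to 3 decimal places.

210.369

R₀ = Σ lₓ m_x:
  age 2: 0.367 × 0 = 0.0000
  age 3: 0.186 × 833 = 154.9380
  age 4: 0.061 × 499 = 30.4390
  age 5: 0.033 × 654 = 21.5820
  age 6: 0.018 × 93 = 1.6740
  age 7: 0.008 × 217 = 1.7360
R₀ = 0.0000 + 154.9380 + 30.4390 + 21.5820 + 1.6740 + 1.7360 = 210.3690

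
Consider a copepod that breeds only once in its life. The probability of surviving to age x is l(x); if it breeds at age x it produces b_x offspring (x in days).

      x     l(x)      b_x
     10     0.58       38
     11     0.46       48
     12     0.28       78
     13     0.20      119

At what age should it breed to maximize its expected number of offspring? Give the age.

Expected offspring if breeding at age x = l(x) × b_x:
  age 10: 0.58 × 38 = 22.040
  age 11: 0.46 × 48 = 22.080
  age 12: 0.28 × 78 = 21.840
  age 13: 0.20 × 119 = 23.800
Maximum at age 13 (23.800).

13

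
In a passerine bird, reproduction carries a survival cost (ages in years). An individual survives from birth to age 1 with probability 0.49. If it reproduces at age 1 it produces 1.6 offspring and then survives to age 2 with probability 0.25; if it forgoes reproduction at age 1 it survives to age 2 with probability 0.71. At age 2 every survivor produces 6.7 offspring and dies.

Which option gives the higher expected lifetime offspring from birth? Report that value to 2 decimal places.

breed at age 1: R₀ = 0.49 × (1.6 + 0.25 × 6.7) = 0.49 × 3.2750 = 1.6048
delay to age 2: R₀ = 0.49 × (0.71 × 6.7) = 0.49 × 4.7570 = 2.3309
Higher: delay to age 2 (2.3309).

2.33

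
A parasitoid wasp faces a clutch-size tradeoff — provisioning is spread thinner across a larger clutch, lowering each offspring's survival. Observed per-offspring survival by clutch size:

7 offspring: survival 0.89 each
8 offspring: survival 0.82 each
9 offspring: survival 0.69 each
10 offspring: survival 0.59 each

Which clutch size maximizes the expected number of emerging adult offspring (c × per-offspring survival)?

Expected emerging adult offspring = c × s(c):
  c=7: 7 × 0.89 = 6.230
  c=8: 8 × 0.82 = 6.560
  c=9: 9 × 0.69 = 6.210
  c=10: 10 × 0.59 = 5.900
Maximum at c = 8 (6.560 emerging adult offspring).

8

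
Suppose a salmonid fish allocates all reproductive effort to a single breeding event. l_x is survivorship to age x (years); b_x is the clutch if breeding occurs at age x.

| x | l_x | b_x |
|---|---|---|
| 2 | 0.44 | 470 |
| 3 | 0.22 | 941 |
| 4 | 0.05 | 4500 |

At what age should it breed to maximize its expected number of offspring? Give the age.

4

Expected offspring if breeding at age x = l_x × b_x:
  age 2: 0.44 × 470 = 206.800
  age 3: 0.22 × 941 = 207.020
  age 4: 0.05 × 4500 = 225.000
Maximum at age 4 (225.000).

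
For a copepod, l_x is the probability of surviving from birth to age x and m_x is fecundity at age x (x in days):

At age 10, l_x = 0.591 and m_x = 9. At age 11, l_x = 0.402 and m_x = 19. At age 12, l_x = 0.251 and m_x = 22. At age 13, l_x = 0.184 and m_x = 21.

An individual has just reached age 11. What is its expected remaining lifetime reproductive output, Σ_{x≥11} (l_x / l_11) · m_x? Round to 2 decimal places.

l_11 = 0.402. Conditional survival from age 11 to x is l_x / l_11.
  x=11: (0.402/0.402) × 19 = 19.0000
  x=12: (0.251/0.402) × 22 = 13.7363
  x=13: (0.184/0.402) × 21 = 9.6119
Sum = 19.0000 + 13.7363 + 9.6119 = 42.3483

42.35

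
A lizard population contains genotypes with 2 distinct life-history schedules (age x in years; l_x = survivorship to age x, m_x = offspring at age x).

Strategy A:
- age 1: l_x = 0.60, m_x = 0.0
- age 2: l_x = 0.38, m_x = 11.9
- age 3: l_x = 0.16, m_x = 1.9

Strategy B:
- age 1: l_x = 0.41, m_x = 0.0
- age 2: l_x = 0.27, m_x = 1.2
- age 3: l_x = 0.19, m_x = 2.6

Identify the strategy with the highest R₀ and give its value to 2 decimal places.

Strategy A: R₀ = 0.60×0.0 + 0.38×11.9 + 0.16×1.9 = 4.8260
Strategy B: R₀ = 0.41×0.0 + 0.27×1.2 + 0.19×2.6 = 0.8180
Highest R₀: strategy A with 4.8260.

4.83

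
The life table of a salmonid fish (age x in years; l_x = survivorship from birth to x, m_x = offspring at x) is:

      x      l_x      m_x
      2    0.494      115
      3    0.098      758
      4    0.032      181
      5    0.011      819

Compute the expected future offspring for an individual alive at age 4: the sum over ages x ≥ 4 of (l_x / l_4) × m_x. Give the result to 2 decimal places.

l_4 = 0.032. Conditional survival from age 4 to x is l_x / l_4.
  x=4: (0.032/0.032) × 181 = 181.0000
  x=5: (0.011/0.032) × 819 = 281.5312
Sum = 181.0000 + 281.5312 = 462.5312

462.53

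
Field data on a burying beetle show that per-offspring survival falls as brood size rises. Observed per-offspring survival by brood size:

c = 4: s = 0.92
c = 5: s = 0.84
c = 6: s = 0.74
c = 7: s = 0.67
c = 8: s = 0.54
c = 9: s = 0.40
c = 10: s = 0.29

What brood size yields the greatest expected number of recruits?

Expected recruits = c × s(c):
  c=4: 4 × 0.92 = 3.680
  c=5: 5 × 0.84 = 4.200
  c=6: 6 × 0.74 = 4.440
  c=7: 7 × 0.67 = 4.690
  c=8: 8 × 0.54 = 4.320
  c=9: 9 × 0.40 = 3.600
  c=10: 10 × 0.29 = 2.900
Maximum at c = 7 (4.690 recruits).

7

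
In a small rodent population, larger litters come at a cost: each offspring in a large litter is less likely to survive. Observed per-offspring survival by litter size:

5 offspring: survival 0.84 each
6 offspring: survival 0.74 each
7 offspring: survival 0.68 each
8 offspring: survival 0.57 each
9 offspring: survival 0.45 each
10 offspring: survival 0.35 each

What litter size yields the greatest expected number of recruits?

7

Expected recruits = c × s(c):
  c=5: 5 × 0.84 = 4.200
  c=6: 6 × 0.74 = 4.440
  c=7: 7 × 0.68 = 4.760
  c=8: 8 × 0.57 = 4.560
  c=9: 9 × 0.45 = 4.050
  c=10: 10 × 0.35 = 3.500
Maximum at c = 7 (4.760 recruits).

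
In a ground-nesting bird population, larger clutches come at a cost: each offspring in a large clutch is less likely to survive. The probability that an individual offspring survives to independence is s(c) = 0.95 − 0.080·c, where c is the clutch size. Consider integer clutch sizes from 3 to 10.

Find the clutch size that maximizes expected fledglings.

Expected fledglings = c × s(c):
  c=3: 3 × 0.710 = 2.130
  c=4: 4 × 0.630 = 2.520
  c=5: 5 × 0.550 = 2.750
  c=6: 6 × 0.470 = 2.820
  c=7: 7 × 0.390 = 2.730
  c=8: 8 × 0.310 = 2.480
  c=9: 9 × 0.230 = 2.070
  c=10: 10 × 0.150 = 1.500
Maximum at c = 6 (2.820 fledglings).

6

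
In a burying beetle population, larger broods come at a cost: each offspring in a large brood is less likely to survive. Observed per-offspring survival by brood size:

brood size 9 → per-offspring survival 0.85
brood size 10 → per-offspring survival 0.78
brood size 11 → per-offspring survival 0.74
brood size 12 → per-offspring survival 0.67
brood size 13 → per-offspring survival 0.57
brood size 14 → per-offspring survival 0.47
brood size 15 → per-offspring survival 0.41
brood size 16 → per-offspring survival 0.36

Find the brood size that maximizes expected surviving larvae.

11

Expected surviving larvae = c × s(c):
  c=9: 9 × 0.85 = 7.650
  c=10: 10 × 0.78 = 7.800
  c=11: 11 × 0.74 = 8.140
  c=12: 12 × 0.67 = 8.040
  c=13: 13 × 0.57 = 7.410
  c=14: 14 × 0.47 = 6.580
  c=15: 15 × 0.41 = 6.150
  c=16: 16 × 0.36 = 5.760
Maximum at c = 11 (8.140 surviving larvae).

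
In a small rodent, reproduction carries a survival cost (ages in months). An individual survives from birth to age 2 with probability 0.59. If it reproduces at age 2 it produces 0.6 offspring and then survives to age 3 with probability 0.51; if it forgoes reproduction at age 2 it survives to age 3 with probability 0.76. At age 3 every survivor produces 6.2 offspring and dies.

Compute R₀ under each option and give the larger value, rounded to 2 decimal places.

2.78

breed at age 2: R₀ = 0.59 × (0.6 + 0.51 × 6.2) = 0.59 × 3.7620 = 2.2196
delay to age 3: R₀ = 0.59 × (0.76 × 6.2) = 0.59 × 4.7120 = 2.7801
Higher: delay to age 3 (2.7801).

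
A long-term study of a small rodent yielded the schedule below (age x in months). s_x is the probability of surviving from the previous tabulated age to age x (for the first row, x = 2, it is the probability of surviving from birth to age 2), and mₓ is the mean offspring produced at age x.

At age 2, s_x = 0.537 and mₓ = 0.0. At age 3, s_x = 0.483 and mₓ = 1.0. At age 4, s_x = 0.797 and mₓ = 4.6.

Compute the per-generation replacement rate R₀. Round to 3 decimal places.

1.210

Survivorship from birth: l_x = s_2·s_3·…·s_x.
  l_2 = 0.53700
  l_3 = 0.25937
  l_4 = 0.20672
R₀ = Σ l_x mₓ:
  age 2: 0.53700 × 0.0 = 0.0000
  age 3: 0.25937 × 1.0 = 0.2594
  age 4: 0.20672 × 4.6 = 0.9509
R₀ = 0.0000 + 0.2594 + 0.9509 = 1.2103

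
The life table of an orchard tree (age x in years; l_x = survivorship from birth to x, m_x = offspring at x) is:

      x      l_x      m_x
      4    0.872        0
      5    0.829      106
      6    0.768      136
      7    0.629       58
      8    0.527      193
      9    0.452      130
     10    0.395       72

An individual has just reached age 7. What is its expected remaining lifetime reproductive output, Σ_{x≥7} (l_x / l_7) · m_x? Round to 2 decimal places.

358.34

l_7 = 0.629. Conditional survival from age 7 to x is l_x / l_7.
  x=7: (0.629/0.629) × 58 = 58.0000
  x=8: (0.527/0.629) × 193 = 161.7027
  x=9: (0.452/0.629) × 130 = 93.4181
  x=10: (0.395/0.629) × 72 = 45.2146
Sum = 58.0000 + 161.7027 + 93.4181 + 45.2146 = 358.3355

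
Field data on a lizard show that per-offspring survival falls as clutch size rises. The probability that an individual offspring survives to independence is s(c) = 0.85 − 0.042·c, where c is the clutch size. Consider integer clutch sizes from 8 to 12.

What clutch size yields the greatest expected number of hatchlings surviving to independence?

Expected hatchlings surviving to independence = c × s(c):
  c=8: 8 × 0.514 = 4.112
  c=9: 9 × 0.472 = 4.248
  c=10: 10 × 0.430 = 4.300
  c=11: 11 × 0.388 = 4.268
  c=12: 12 × 0.346 = 4.152
Maximum at c = 10 (4.300 hatchlings surviving to independence).

10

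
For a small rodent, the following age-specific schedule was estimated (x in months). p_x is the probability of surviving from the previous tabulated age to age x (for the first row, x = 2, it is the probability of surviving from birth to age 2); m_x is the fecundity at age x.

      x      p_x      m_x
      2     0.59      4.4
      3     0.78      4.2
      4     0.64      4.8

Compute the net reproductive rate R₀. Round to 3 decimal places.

5.943

Survivorship from birth: l_x = p_2·p_3·…·p_x.
  l_2 = 0.59000
  l_3 = 0.46020
  l_4 = 0.29453
R₀ = Σ l_x m_x:
  age 2: 0.59000 × 4.4 = 2.5960
  age 3: 0.46020 × 4.2 = 1.9328
  age 4: 0.29453 × 4.8 = 1.4137
R₀ = 2.5960 + 1.9328 + 1.4137 = 5.9426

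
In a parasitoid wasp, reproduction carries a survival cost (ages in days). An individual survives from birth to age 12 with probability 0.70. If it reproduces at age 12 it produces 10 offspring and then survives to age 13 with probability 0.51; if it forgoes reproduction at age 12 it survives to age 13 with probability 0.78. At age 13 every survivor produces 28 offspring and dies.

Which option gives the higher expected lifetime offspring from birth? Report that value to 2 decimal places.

17.00

breed at age 12: R₀ = 0.70 × (10 + 0.51 × 28) = 0.70 × 24.2800 = 16.9960
delay to age 13: R₀ = 0.70 × (0.78 × 28) = 0.70 × 21.8400 = 15.2880
Higher: breed at age 12 (16.9960).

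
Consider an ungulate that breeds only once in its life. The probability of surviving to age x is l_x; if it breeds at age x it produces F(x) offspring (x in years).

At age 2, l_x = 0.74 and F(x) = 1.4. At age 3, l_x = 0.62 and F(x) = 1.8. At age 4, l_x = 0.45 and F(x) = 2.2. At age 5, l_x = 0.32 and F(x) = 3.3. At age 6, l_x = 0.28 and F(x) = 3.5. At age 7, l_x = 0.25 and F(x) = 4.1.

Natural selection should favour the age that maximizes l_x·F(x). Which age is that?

3

Expected offspring if breeding at age x = l_x × F(x):
  age 2: 0.74 × 1.4 = 1.036
  age 3: 0.62 × 1.8 = 1.116
  age 4: 0.45 × 2.2 = 0.990
  age 5: 0.32 × 3.3 = 1.056
  age 6: 0.28 × 3.5 = 0.980
  age 7: 0.25 × 4.1 = 1.025
Maximum at age 3 (1.116).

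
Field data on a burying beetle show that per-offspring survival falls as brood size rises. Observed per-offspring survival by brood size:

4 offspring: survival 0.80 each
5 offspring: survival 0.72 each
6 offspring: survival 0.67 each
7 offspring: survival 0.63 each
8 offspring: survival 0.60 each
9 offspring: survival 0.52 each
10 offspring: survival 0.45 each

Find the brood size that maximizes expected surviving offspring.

8

Expected surviving offspring = c × s(c):
  c=4: 4 × 0.80 = 3.200
  c=5: 5 × 0.72 = 3.600
  c=6: 6 × 0.67 = 4.020
  c=7: 7 × 0.63 = 4.410
  c=8: 8 × 0.60 = 4.800
  c=9: 9 × 0.52 = 4.680
  c=10: 10 × 0.45 = 4.500
Maximum at c = 8 (4.800 surviving offspring).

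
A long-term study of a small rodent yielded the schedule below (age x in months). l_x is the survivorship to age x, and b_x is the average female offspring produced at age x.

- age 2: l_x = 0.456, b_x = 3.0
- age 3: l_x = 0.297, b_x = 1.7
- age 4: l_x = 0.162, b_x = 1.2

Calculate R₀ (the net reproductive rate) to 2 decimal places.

R₀ = Σ l_x b_x:
  age 2: 0.456 × 3.0 = 1.3680
  age 3: 0.297 × 1.7 = 0.5049
  age 4: 0.162 × 1.2 = 0.1944
R₀ = 1.3680 + 0.5049 + 0.1944 = 2.0673

2.07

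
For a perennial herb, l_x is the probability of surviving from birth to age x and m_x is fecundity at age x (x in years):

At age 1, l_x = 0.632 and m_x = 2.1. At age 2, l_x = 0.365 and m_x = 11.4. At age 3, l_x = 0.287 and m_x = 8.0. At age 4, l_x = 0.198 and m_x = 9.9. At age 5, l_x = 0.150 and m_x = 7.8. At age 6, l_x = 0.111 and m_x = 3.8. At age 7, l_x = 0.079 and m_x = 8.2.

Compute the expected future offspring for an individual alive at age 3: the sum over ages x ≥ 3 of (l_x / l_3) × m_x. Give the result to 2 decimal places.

22.63

l_3 = 0.287. Conditional survival from age 3 to x is l_x / l_3.
  x=3: (0.287/0.287) × 8.0 = 8.0000
  x=4: (0.198/0.287) × 9.9 = 6.8300
  x=5: (0.150/0.287) × 7.8 = 4.0767
  x=6: (0.111/0.287) × 3.8 = 1.4697
  x=7: (0.079/0.287) × 8.2 = 2.2571
Sum = 8.0000 + 6.8300 + 4.0767 + 1.4697 + 2.2571 = 22.6334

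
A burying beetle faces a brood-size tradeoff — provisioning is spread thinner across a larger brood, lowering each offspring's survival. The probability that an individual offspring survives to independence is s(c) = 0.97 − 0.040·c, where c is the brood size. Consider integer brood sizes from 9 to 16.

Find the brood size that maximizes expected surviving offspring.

Expected surviving offspring = c × s(c):
  c=9: 9 × 0.610 = 5.490
  c=10: 10 × 0.570 = 5.700
  c=11: 11 × 0.530 = 5.830
  c=12: 12 × 0.490 = 5.880
  c=13: 13 × 0.450 = 5.850
  c=14: 14 × 0.410 = 5.740
  c=15: 15 × 0.370 = 5.550
  c=16: 16 × 0.330 = 5.280
Maximum at c = 12 (5.880 surviving offspring).

12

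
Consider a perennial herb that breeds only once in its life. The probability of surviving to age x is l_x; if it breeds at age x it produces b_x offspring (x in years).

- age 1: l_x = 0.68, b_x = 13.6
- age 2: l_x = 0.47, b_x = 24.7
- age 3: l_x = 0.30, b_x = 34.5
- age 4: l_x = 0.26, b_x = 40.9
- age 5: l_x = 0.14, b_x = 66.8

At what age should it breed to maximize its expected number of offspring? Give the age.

Expected offspring if breeding at age x = l_x × b_x:
  age 1: 0.68 × 13.6 = 9.248
  age 2: 0.47 × 24.7 = 11.609
  age 3: 0.30 × 34.5 = 10.350
  age 4: 0.26 × 40.9 = 10.634
  age 5: 0.14 × 66.8 = 9.352
Maximum at age 2 (11.609).

2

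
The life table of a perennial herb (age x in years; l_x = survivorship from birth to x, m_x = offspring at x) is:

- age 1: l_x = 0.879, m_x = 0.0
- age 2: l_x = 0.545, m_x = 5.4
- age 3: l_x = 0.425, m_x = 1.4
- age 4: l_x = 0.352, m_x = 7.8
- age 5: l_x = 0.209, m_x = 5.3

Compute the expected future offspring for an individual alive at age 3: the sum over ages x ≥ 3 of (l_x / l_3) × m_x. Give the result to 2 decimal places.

l_3 = 0.425. Conditional survival from age 3 to x is l_x / l_3.
  x=3: (0.425/0.425) × 1.4 = 1.4000
  x=4: (0.352/0.425) × 7.8 = 6.4602
  x=5: (0.209/0.425) × 5.3 = 2.6064
Sum = 1.4000 + 6.4602 + 2.6064 = 10.4666

10.47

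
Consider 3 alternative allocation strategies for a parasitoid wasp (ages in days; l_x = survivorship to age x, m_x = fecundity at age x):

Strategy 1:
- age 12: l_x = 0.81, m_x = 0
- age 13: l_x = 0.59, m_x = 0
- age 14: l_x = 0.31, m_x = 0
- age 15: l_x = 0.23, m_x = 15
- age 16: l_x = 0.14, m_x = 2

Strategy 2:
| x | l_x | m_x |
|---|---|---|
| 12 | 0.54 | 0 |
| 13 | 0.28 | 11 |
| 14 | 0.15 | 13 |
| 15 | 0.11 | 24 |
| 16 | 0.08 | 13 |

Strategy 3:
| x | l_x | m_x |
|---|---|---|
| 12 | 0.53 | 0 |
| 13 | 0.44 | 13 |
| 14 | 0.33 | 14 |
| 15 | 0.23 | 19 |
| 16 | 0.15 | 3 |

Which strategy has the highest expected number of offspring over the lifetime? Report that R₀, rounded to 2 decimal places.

15.16

Strategy 1: R₀ = 0.81×0 + 0.59×0 + 0.31×0 + 0.23×15 + 0.14×2 = 3.7300
Strategy 2: R₀ = 0.54×0 + 0.28×11 + 0.15×13 + 0.11×24 + 0.08×13 = 8.7100
Strategy 3: R₀ = 0.53×0 + 0.44×13 + 0.33×14 + 0.23×19 + 0.15×3 = 15.1600
Highest R₀: strategy 3 with 15.1600.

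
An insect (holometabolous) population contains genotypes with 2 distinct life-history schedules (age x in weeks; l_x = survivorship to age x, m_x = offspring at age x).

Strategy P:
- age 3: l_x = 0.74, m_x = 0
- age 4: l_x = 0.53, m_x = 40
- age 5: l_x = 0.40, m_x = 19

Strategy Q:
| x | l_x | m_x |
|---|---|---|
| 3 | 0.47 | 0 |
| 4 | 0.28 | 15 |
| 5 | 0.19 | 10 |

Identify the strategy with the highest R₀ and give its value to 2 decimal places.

28.80

Strategy P: R₀ = 0.74×0 + 0.53×40 + 0.40×19 = 28.8000
Strategy Q: R₀ = 0.47×0 + 0.28×15 + 0.19×10 = 6.1000
Highest R₀: strategy P with 28.8000.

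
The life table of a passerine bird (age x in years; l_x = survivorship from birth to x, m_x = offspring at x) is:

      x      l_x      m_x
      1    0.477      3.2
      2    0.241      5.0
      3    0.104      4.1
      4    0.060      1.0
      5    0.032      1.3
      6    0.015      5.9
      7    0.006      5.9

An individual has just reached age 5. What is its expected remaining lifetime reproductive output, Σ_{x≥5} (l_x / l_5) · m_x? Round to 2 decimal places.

5.17

l_5 = 0.032. Conditional survival from age 5 to x is l_x / l_5.
  x=5: (0.032/0.032) × 1.3 = 1.3000
  x=6: (0.015/0.032) × 5.9 = 2.7656
  x=7: (0.006/0.032) × 5.9 = 1.1063
Sum = 1.3000 + 2.7656 + 1.1063 = 5.1719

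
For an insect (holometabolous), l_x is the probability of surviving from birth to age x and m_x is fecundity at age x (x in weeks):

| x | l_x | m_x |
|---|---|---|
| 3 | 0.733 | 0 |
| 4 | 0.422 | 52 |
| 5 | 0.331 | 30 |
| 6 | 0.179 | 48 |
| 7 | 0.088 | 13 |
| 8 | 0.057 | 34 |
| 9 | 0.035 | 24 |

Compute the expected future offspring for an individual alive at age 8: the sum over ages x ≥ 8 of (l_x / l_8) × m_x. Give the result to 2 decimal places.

l_8 = 0.057. Conditional survival from age 8 to x is l_x / l_8.
  x=8: (0.057/0.057) × 34 = 34.0000
  x=9: (0.035/0.057) × 24 = 14.7368
Sum = 34.0000 + 14.7368 = 48.7368

48.74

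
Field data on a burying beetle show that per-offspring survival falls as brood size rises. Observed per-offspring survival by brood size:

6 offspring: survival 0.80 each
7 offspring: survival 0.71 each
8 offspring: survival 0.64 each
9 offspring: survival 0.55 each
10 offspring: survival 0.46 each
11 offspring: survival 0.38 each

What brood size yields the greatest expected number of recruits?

8

Expected recruits = c × s(c):
  c=6: 6 × 0.80 = 4.800
  c=7: 7 × 0.71 = 4.970
  c=8: 8 × 0.64 = 5.120
  c=9: 9 × 0.55 = 4.950
  c=10: 10 × 0.46 = 4.600
  c=11: 11 × 0.38 = 4.180
Maximum at c = 8 (5.120 recruits).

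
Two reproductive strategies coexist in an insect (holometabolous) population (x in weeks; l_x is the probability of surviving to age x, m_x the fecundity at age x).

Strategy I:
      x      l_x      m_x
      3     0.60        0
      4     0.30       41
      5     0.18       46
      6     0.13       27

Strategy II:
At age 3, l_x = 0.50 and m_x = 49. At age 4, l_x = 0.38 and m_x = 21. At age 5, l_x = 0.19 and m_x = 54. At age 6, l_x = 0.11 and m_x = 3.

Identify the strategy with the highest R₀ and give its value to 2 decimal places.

43.07

Strategy I: R₀ = 0.60×0 + 0.30×41 + 0.18×46 + 0.13×27 = 24.0900
Strategy II: R₀ = 0.50×49 + 0.38×21 + 0.19×54 + 0.11×3 = 43.0700
Highest R₀: strategy II with 43.0700.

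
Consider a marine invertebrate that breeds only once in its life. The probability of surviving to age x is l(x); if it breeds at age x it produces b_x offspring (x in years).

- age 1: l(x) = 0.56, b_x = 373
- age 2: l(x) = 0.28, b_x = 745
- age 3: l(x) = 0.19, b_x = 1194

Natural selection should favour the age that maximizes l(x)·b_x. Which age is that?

3

Expected offspring if breeding at age x = l(x) × b_x:
  age 1: 0.56 × 373 = 208.880
  age 2: 0.28 × 745 = 208.600
  age 3: 0.19 × 1194 = 226.860
Maximum at age 3 (226.860).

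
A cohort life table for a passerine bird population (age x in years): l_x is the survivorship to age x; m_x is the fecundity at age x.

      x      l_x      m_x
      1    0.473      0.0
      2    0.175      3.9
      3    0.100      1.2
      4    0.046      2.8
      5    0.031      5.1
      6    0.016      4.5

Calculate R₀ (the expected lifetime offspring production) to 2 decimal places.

1.16

R₀ = Σ l_x m_x:
  age 1: 0.473 × 0.0 = 0.0000
  age 2: 0.175 × 3.9 = 0.6825
  age 3: 0.100 × 1.2 = 0.1200
  age 4: 0.046 × 2.8 = 0.1288
  age 5: 0.031 × 5.1 = 0.1581
  age 6: 0.016 × 4.5 = 0.0720
R₀ = 0.0000 + 0.6825 + 0.1200 + 0.1288 + 0.1581 + 0.0720 = 1.1614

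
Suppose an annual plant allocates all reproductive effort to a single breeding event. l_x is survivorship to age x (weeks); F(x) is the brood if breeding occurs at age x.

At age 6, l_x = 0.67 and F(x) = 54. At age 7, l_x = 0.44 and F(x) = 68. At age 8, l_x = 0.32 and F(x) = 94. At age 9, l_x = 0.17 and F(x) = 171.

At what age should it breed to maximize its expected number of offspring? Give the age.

6

Expected offspring if breeding at age x = l_x × F(x):
  age 6: 0.67 × 54 = 36.180
  age 7: 0.44 × 68 = 29.920
  age 8: 0.32 × 94 = 30.080
  age 9: 0.17 × 171 = 29.070
Maximum at age 6 (36.180).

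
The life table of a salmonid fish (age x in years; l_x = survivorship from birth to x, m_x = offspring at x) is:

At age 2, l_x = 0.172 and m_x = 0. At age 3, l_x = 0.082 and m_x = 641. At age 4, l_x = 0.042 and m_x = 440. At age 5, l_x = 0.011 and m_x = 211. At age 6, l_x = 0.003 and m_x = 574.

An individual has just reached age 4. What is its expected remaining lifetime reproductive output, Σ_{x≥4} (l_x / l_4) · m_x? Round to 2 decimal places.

l_4 = 0.042. Conditional survival from age 4 to x is l_x / l_4.
  x=4: (0.042/0.042) × 440 = 440.0000
  x=5: (0.011/0.042) × 211 = 55.2619
  x=6: (0.003/0.042) × 574 = 41.0000
Sum = 440.0000 + 55.2619 + 41.0000 = 536.2619

536.26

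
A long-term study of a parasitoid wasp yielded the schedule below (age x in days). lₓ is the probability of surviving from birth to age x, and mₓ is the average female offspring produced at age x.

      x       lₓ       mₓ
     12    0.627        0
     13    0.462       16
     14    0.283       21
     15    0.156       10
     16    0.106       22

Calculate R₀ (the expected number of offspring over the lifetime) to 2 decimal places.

17.23

R₀ = Σ lₓ mₓ:
  age 12: 0.627 × 0 = 0.0000
  age 13: 0.462 × 16 = 7.3920
  age 14: 0.283 × 21 = 5.9430
  age 15: 0.156 × 10 = 1.5600
  age 16: 0.106 × 22 = 2.3320
R₀ = 0.0000 + 7.3920 + 5.9430 + 1.5600 + 2.3320 = 17.2270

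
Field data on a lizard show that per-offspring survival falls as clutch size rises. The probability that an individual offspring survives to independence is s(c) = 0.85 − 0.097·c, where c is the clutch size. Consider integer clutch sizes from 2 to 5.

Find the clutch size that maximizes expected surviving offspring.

Expected surviving offspring = c × s(c):
  c=2: 2 × 0.656 = 1.312
  c=3: 3 × 0.559 = 1.677
  c=4: 4 × 0.462 = 1.848
  c=5: 5 × 0.365 = 1.825
Maximum at c = 4 (1.848 surviving offspring).

4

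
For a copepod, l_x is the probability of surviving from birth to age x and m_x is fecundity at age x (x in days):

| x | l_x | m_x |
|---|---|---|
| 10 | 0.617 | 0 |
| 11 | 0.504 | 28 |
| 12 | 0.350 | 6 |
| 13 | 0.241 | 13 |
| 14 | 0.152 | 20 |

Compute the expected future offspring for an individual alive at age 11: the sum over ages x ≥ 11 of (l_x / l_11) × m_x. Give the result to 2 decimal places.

l_11 = 0.504. Conditional survival from age 11 to x is l_x / l_11.
  x=11: (0.504/0.504) × 28 = 28.0000
  x=12: (0.350/0.504) × 6 = 4.1667
  x=13: (0.241/0.504) × 13 = 6.2163
  x=14: (0.152/0.504) × 20 = 6.0317
Sum = 28.0000 + 4.1667 + 6.2163 + 6.0317 = 44.4147

44.41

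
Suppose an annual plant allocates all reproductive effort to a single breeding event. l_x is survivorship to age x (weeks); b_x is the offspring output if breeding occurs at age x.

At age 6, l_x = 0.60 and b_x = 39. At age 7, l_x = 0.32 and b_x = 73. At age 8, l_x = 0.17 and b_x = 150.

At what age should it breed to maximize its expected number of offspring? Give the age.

Expected offspring if breeding at age x = l_x × b_x:
  age 6: 0.60 × 39 = 23.400
  age 7: 0.32 × 73 = 23.360
  age 8: 0.17 × 150 = 25.500
Maximum at age 8 (25.500).

8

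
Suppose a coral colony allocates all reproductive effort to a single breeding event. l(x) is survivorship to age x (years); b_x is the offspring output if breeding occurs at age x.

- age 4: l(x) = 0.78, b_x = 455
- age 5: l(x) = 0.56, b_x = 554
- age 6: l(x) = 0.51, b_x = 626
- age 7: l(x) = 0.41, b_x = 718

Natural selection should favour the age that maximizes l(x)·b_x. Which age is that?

4

Expected offspring if breeding at age x = l(x) × b_x:
  age 4: 0.78 × 455 = 354.900
  age 5: 0.56 × 554 = 310.240
  age 6: 0.51 × 626 = 319.260
  age 7: 0.41 × 718 = 294.380
Maximum at age 4 (354.900).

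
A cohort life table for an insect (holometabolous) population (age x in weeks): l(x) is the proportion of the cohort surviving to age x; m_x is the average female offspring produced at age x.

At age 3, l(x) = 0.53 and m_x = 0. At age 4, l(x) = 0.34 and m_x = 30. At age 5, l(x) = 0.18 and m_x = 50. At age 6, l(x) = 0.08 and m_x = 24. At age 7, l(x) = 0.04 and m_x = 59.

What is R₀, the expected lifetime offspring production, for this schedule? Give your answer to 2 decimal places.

23.48

R₀ = Σ l(x) m_x:
  age 3: 0.53 × 0 = 0.0000
  age 4: 0.34 × 30 = 10.2000
  age 5: 0.18 × 50 = 9.0000
  age 6: 0.08 × 24 = 1.9200
  age 7: 0.04 × 59 = 2.3600
R₀ = 0.0000 + 10.2000 + 9.0000 + 1.9200 + 2.3600 = 23.4800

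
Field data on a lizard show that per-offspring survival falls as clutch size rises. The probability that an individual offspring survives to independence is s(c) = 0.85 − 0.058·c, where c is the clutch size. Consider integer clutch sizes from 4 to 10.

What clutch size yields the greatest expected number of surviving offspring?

7

Expected surviving offspring = c × s(c):
  c=4: 4 × 0.618 = 2.472
  c=5: 5 × 0.560 = 2.800
  c=6: 6 × 0.502 = 3.012
  c=7: 7 × 0.444 = 3.108
  c=8: 8 × 0.386 = 3.088
  c=9: 9 × 0.328 = 2.952
  c=10: 10 × 0.270 = 2.700
Maximum at c = 7 (3.108 surviving offspring).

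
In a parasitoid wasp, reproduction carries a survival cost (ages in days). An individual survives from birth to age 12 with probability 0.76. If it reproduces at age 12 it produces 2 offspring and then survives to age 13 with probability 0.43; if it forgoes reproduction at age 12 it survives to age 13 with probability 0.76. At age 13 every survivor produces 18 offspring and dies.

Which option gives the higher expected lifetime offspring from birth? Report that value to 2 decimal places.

10.40

breed at age 12: R₀ = 0.76 × (2 + 0.43 × 18) = 0.76 × 9.7400 = 7.4024
delay to age 13: R₀ = 0.76 × (0.76 × 18) = 0.76 × 13.6800 = 10.3968
Higher: delay to age 13 (10.3968).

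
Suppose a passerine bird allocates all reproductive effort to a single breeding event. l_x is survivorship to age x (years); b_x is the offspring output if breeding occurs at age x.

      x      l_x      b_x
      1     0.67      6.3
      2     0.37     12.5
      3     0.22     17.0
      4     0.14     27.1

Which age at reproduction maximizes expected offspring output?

Expected offspring if breeding at age x = l_x × b_x:
  age 1: 0.67 × 6.3 = 4.221
  age 2: 0.37 × 12.5 = 4.625
  age 3: 0.22 × 17.0 = 3.740
  age 4: 0.14 × 27.1 = 3.794
Maximum at age 2 (4.625).

2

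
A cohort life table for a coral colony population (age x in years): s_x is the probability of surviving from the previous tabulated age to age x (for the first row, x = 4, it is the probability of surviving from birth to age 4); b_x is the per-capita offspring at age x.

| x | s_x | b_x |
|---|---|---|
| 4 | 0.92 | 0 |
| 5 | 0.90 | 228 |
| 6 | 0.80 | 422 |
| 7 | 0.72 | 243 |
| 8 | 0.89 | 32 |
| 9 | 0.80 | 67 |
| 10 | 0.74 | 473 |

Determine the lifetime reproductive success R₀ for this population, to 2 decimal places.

Survivorship from birth: l_x = s_4·s_5·…·s_x.
  l_4 = 0.92000
  l_5 = 0.82800
  l_6 = 0.66240
  l_7 = 0.47693
  l_8 = 0.42447
  l_9 = 0.33957
  l_10 = 0.25128
R₀ = Σ l_x b_x:
  age 4: 0.92000 × 0 = 0.0000
  age 5: 0.82800 × 228 = 188.7840
  age 6: 0.66240 × 422 = 279.5328
  age 7: 0.47693 × 243 = 115.8940
  age 8: 0.42447 × 32 = 13.5830
  age 9: 0.33957 × 67 = 22.7512
  age 10: 0.25128 × 473 = 118.8554
R₀ = 0.0000 + 188.7840 + 279.5328 + 115.8940 + 13.5830 + 22.7512 + 118.8554 = 739.4005

739.40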